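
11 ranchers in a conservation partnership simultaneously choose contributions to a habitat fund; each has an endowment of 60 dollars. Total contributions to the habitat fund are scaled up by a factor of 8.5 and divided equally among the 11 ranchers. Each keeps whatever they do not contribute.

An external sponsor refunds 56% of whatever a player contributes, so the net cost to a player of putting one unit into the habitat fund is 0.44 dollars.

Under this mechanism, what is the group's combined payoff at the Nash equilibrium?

5979.60 dollars

The effective private return per unit is now (8.5/11) / 0.44 = 1.7562 > 1, so every player's dominant strategy flips to full contribution.
At the Nash equilibrium everyone contributes 60. Group total payoff = 11 × (60 × 0.56 + 8.5 × 60) = 5979.60.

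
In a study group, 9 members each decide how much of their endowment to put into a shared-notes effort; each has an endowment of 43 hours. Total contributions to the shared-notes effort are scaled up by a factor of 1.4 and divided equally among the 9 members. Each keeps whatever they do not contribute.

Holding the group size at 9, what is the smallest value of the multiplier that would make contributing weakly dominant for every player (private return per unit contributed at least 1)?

A contributed unit returns (multiplier)/9 to its contributor.
This reaches 1 exactly when the multiplier is 9.

9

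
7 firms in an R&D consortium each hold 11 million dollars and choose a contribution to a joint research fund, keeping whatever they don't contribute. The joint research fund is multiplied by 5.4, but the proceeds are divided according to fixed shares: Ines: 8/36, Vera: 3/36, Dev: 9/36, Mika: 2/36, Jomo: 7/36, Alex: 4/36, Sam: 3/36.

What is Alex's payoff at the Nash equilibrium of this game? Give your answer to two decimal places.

A player with share s gets back 5.4·s per unit contributed, so full contribution is dominant for anyone with s > 1/5.4 = 0.1852 and zero contribution is dominant for anyone below.
Ines, Dev and Jomo are above the threshold, contributing 11 each; the remaining 4 contribute 0. Total contributed: 33.
Alex keeps 11 and receives 5.4 × 33 × 4/36 = 19.80 from the joint research fund, for a payoff of 30.80.

30.80 million dollars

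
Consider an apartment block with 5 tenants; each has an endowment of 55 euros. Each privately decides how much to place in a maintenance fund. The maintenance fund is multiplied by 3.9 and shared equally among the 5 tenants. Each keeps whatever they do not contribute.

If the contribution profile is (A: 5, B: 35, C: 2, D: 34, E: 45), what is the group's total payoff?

Total contributed: 5 + 35 + 2 + 34 + 45 = 121; total kept: 5 × 55 − 121 = 154.
The maintenance fund pays out 3.9 × 121 = 471.90 in aggregate.
Group total = 154 + 471.90 = 625.90.

625.90 euros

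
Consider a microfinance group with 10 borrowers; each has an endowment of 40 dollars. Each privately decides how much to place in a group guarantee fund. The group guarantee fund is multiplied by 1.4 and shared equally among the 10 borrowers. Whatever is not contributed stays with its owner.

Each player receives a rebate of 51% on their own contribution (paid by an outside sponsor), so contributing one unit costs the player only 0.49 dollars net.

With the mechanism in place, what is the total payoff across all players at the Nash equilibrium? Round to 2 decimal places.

400.00 dollars

The effective private return is (1.4/10) / 0.49 = 0.2857, which is still under 1, so the mechanism doesn't change anyone's dominant strategy: zero contribution.
At the Nash equilibrium no one contributes; group total payoff = 10 × 40 = 400.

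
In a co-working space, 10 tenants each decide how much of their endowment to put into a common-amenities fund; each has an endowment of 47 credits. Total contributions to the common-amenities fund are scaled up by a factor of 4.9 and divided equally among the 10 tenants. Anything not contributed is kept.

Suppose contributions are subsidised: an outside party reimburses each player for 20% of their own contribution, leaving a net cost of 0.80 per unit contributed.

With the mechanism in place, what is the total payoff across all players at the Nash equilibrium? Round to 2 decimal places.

Even with the mechanism, each unit contributed returns only (4.9/10) / 0.80 = 0.6125 per unit of net cost, so contributing nothing is still dominant.
At the Nash equilibrium no one contributes; group total payoff = 10 × 47 = 470.

470.00 credits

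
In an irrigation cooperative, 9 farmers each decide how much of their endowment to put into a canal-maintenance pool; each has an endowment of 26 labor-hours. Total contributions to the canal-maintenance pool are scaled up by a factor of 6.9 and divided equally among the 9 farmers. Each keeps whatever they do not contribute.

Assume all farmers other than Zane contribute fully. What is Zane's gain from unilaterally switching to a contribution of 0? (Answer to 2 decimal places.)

Switching from a contribution of 26 to 0 lets Zane keep an extra 26 labor-hours, but lowers the canal-maintenance pool by 26, which costs Zane their own share of that drop: 6.9/9 × 26 = 19.93.
Net gain = 26 − 19.93 = 6.07. The private return per contributed unit (0.7667) is below 1, so free-riding is indeed the best response regardless of what the others do.

6.07 labor-hours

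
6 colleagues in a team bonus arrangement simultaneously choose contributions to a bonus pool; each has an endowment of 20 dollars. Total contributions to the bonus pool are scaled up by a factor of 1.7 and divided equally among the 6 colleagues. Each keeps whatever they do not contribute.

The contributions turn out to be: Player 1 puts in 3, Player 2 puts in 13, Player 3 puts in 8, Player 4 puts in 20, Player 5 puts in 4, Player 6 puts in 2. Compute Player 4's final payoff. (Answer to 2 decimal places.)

14.17 dollars

Total contributed: 3 + 13 + 8 + 20 + 4 + 2 = 50.
Each receives 1.7 × 50 / 6 = 14.17 from the bonus pool.
Player 4 keeps 20 − 20 = 0, so Player 4's payoff is 0 + 14.17 = 14.17.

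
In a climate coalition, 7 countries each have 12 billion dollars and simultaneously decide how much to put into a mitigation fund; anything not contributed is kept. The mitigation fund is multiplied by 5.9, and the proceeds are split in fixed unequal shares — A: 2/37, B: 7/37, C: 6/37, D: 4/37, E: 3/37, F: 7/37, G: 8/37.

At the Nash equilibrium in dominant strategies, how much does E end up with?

29.22 billion dollars

Each unit j contributes comes back to j as 5.9 × (j's share), so j prefers to contribute only if that share exceeds 1/5.9 = 0.1695; otherwise keeping the unit dominates.
B, F and G are above the threshold, contributing 12 each; the remaining 4 contribute 0. Total contributed: 36.
E keeps 12 and receives 5.9 × 36 × 3/37 = 17.22 from the mitigation fund, for a payoff of 29.22.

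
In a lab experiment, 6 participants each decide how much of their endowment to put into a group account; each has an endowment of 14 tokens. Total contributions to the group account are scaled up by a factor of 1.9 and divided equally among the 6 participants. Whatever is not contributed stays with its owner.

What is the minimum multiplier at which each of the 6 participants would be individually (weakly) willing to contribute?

6

A contributed unit returns (multiplier)/6 to its contributor.
This reaches 1 exactly when the multiplier is 6.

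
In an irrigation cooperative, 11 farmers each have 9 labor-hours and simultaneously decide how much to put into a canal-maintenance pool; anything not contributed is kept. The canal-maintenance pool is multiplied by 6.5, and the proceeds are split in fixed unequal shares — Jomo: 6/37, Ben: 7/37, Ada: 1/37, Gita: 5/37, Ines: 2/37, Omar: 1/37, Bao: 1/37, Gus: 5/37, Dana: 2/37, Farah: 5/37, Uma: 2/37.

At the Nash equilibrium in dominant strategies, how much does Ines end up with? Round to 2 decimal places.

Each unit j contributes comes back to j as 6.5 × (j's share), so j prefers to contribute only if that share exceeds 1/6.5 = 0.1538; otherwise keeping the unit dominates.
Jomo and Ben clear that bar, contributing 9 each; the remaining 9 contribute 0. Total contributed: 18.
Ines keeps 9 and receives 6.5 × 18 × 2/37 = 6.32 from the canal-maintenance pool, for a payoff of 15.32.

15.32 labor-hours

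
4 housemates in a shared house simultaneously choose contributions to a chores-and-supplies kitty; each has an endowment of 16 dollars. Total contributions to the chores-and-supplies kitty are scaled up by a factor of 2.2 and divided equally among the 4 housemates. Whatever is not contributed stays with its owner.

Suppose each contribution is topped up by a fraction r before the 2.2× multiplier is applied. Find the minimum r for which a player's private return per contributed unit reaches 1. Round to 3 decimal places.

With matching at rate r, one contributed unit becomes (1 + r) in the chores-and-supplies kitty and returns 2.2 × (1 + r) / 4 to the contributor.
Setting this equal to 1: 1 + r = 4/2.2 = 1.8182.
So the minimum matching rate is r = 1.8182 − 1 = 0.818.

0.818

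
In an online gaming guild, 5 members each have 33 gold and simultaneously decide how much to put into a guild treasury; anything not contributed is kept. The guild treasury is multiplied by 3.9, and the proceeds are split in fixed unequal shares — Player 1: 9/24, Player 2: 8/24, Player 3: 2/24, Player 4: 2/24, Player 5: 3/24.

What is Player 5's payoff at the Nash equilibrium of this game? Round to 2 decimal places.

65.18 gold

Player j's private return per contributed unit is 3.9 × (j's share). Contributing is weakly dominant for j when that share is at least 1/3.9 = 0.2564, and contributing 0 is dominant otherwise.
Player 1 and Player 2 clear that bar, contributing 33 each; the remaining 3 contribute 0. Total contributed: 66.
Player 5 keeps 33 and receives 3.9 × 66 × 3/24 = 32.18 from the guild treasury, for a payoff of 65.18.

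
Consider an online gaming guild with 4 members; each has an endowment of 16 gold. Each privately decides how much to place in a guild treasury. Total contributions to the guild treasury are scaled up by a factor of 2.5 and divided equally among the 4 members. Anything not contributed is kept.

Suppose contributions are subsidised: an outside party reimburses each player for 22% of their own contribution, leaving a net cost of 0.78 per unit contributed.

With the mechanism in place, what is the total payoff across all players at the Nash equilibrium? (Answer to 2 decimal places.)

64.00 gold

Even with the mechanism, each unit contributed returns only (2.5/4) / 0.78 = 0.8013 per unit of net cost, so contributing nothing is still dominant.
Everyone keeps their endowment and the group total is 4 × 16 = 64.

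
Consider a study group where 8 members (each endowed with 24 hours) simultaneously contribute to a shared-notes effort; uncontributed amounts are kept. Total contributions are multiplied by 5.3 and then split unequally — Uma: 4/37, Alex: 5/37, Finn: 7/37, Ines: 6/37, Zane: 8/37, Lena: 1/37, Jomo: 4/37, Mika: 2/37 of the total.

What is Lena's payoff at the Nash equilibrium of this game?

Each unit j contributes comes back to j as 5.3 × (j's share), so j prefers to contribute only if that share exceeds 1/5.3 = 0.1887; otherwise keeping the unit dominates.
Finn and Zane are above the threshold, contributing 24 each; the remaining 6 contribute 0. Total contributed: 48.
Lena keeps 24 and receives 5.3 × 48 × 1/37 = 6.88 from the shared-notes effort, for a payoff of 30.88.

30.88 hours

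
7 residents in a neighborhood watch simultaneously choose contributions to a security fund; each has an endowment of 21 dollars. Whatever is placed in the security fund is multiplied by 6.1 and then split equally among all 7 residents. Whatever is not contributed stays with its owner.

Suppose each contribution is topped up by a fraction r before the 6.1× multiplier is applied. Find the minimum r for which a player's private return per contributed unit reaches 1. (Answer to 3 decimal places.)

0.148

With matching at rate r, one contributed unit becomes (1 + r) in the security fund and returns 6.1 × (1 + r) / 7 to the contributor.
Setting this equal to 1: 1 + r = 7/6.1 = 1.1475.
So the minimum matching rate is r = 1.1475 − 1 = 0.148.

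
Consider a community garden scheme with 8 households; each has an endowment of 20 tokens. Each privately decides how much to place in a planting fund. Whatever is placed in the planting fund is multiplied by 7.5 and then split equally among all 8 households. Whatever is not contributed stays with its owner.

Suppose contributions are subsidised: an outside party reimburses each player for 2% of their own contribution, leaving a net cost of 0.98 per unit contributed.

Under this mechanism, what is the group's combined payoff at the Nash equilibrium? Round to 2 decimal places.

160.00 tokens

With the mechanism, a contributed unit returns (7.5/8) / 0.98 = 0.9566 per unit of net cost — still below 1 — so contributing 0 remains dominant for every player.
At the Nash equilibrium no one contributes; group total payoff = 8 × 20 = 160.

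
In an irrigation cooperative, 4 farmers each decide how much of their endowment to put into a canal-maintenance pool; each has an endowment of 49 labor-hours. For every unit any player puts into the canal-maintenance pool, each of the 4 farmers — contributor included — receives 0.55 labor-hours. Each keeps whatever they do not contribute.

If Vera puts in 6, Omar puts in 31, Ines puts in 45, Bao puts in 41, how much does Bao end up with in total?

Total contributed: 6 + 31 + 45 + 41 = 123.
Each receives 0.55 × 123 = 67.65 from the canal-maintenance pool.
Bao keeps 49 − 41 = 8, so Bao's payoff is 8 + 67.65 = 75.65.

75.65 labor-hours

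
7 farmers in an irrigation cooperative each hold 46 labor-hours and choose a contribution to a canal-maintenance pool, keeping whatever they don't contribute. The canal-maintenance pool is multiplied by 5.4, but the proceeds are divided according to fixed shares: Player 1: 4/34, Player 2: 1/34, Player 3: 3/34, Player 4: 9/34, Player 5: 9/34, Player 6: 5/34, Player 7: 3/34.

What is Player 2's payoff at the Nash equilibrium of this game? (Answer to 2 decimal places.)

Each unit j contributes comes back to j as 5.4 × (j's share), so j prefers to contribute only if that share exceeds 1/5.4 = 0.1852; otherwise keeping the unit dominates.
The shares above 0.1852 belong to Player 4 and Player 5, contributing 46 each; the remaining 5 contribute 0. Total contributed: 92.
Player 2 keeps 46 and receives 5.4 × 92 × 1/34 = 14.61 from the canal-maintenance pool, for a payoff of 60.61.

60.61 labor-hours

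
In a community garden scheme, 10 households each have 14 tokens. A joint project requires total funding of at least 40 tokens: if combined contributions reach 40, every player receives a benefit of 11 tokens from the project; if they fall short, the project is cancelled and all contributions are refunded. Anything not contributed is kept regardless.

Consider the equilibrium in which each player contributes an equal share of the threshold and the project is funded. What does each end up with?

Equal share of the threshold: 40/10 = 4.
At this profile no one gains by cutting their contribution: any cut drops the total below 40, the project is cancelled, contributions are refunded, and the deviator ends with 14, which is less than 14 − 4 + 11 = 21. Contributing more than 4 just wastes the excess. So contributing exactly 4 is a best response.
Each player's payoff: 14 − 4 + 11 = 21.

21 tokens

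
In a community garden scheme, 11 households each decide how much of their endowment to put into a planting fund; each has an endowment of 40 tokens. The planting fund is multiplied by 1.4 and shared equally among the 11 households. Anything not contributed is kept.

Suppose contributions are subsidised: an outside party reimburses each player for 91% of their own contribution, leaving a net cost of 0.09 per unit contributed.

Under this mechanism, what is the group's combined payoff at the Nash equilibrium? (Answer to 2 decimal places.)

1016.40 tokens

The effective private return per unit is now (1.4/11) / 0.09 = 1.4141 > 1, so every player's dominant strategy flips to full contribution.
At the Nash equilibrium everyone contributes 40. Group total payoff = 11 × (40 × 0.91 + 1.4 × 40) = 1016.40.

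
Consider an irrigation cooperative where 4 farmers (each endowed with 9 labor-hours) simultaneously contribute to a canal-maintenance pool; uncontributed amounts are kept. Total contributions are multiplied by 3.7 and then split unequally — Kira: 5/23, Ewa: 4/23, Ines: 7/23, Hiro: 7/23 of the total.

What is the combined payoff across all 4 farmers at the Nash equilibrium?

84.60 labor-hours

A player with share s gets back 3.7·s per unit contributed, so full contribution is dominant for anyone with s > 1/3.7 = 0.2703 and zero contribution is dominant for anyone below.
Ines and Hiro clear that bar, contributing 9 each; the remaining 2 contribute 0. Total contributed: 18.
The canal-maintenance pool pays out 3.7 × 18 = 66.60 in total (split across the unequal shares, but the aggregate is all that matters for the group sum).
The 2 free-riders keep 9 each, adding 18. Group total = 18 + 66.60 = 84.60.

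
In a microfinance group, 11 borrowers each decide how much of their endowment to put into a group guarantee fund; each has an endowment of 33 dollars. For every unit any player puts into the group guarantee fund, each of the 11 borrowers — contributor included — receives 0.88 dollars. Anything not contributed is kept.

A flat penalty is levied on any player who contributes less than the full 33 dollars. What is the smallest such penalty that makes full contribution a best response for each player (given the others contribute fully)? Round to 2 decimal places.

Given the others contribute fully, the best deviation is to contribute 0 (any partial contribution still incurs the fine and gives up units whose private return 0.88 is below 1).
Deviating from 33 to 0 saves 33 dollars but forfeits the deviator's share of the drop in the group guarantee fund: 0.88 × 33 = 29.04.
So the deviation gain is 33 − 29.04 = 3.96, and the fine must be at least 3.96 dollars to wipe it out.

3.96 dollars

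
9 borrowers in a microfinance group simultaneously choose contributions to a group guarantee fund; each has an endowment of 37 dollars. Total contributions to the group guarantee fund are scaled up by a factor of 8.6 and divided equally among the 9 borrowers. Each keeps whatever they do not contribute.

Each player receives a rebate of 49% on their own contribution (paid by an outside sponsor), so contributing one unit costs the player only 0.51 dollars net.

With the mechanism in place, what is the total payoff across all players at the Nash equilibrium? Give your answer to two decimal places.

3026.97 dollars

With the mechanism, a contributed unit returns (8.6/9) / 0.51 = 1.8736 per unit of net cost to the contributor — now above 1 — so contributing fully is weakly dominant for every player.
So the Nash equilibrium is full contribution by all 9; the group earns 9 × (37 × 0.49 + 8.6 × 37) = 3026.97.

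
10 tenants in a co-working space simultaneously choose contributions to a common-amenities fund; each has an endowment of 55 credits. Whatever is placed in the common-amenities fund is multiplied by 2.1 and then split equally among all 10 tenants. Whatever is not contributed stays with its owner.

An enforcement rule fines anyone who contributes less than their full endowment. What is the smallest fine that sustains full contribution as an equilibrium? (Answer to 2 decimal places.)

Given the others contribute fully, the best deviation is to contribute 0 (any partial contribution still incurs the fine and gives up units whose private return 0.2100 is below 1).
Deviating from 55 to 0 saves 55 credits but forfeits the deviator's share of the drop in the common-amenities fund: 2.1/10 × 55 = 11.55.
So the deviation gain is 55 − 11.55 = 43.45, and the fine must be at least 43.45 credits to wipe it out.

43.45 credits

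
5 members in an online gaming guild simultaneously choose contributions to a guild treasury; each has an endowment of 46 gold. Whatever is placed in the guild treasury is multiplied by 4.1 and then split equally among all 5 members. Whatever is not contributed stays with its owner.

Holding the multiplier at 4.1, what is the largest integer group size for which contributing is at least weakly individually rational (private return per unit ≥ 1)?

4

Private return per unit is 4.1/(group size), which is ≥ 1 whenever the group size is ≤ 4.1.
The largest such integer is 4.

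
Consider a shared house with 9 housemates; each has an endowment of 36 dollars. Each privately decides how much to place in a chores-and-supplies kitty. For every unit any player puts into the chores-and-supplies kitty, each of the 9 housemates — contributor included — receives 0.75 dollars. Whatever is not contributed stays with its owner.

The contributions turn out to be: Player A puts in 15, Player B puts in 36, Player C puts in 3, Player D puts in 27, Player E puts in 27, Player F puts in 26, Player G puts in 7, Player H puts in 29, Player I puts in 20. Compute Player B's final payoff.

Total contributed: 15 + 36 + 3 + 27 + 27 + 26 + 7 + 29 + 20 = 190.
Each receives 0.75 × 190 = 142.50 from the chores-and-supplies kitty.
Player B keeps 36 − 36 = 0, so Player B's payoff is 0 + 142.50 = 142.50.

142.50 dollars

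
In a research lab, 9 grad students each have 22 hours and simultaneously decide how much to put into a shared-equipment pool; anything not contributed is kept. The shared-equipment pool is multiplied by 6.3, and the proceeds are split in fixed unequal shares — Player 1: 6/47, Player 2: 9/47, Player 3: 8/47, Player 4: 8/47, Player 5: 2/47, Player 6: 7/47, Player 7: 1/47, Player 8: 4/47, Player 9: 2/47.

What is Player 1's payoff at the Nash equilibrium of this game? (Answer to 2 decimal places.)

75.08 hours

Each unit j contributes comes back to j as 6.3 × (j's share), so j prefers to contribute only if that share exceeds 1/6.3 = 0.1587; otherwise keeping the unit dominates.
Player 2, Player 3 and Player 4 are above the threshold, contributing 22 each; the remaining 6 contribute 0. Total contributed: 66.
Player 1 keeps 22 and receives 6.3 × 66 × 6/47 = 53.08 from the shared-equipment pool, for a payoff of 75.08.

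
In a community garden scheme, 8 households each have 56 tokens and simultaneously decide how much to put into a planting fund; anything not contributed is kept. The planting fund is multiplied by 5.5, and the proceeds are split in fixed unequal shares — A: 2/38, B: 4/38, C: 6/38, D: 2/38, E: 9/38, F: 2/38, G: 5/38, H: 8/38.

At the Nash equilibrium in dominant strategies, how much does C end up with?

Player j's private return per contributed unit is 5.5 × (j's share). Contributing is weakly dominant for j when that share is at least 1/5.5 = 0.1818, and contributing 0 is dominant otherwise.
E and H are above the threshold, contributing 56 each; the remaining 6 contribute 0. Total contributed: 112.
C keeps 56 and receives 5.5 × 112 × 6/38 = 97.26 from the planting fund, for a payoff of 153.26.

153.26 tokens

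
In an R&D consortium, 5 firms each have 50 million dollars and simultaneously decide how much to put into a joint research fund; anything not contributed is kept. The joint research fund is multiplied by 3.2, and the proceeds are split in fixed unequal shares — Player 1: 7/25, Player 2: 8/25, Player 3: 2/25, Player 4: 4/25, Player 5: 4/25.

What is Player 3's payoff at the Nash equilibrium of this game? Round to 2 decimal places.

62.80 million dollars

A player with share s gets back 3.2·s per unit contributed, so full contribution is dominant for anyone with s > 1/3.2 = 0.3125 and zero contribution is dominant for anyone below.
Only Player 2 (8/25) clears that bar, contributing 50; the remaining 4 contribute 0. Total contributed: 50.
Player 3 keeps 50 and receives 3.2 × 50 × 2/25 = 12.80 from the joint research fund, for a payoff of 62.80.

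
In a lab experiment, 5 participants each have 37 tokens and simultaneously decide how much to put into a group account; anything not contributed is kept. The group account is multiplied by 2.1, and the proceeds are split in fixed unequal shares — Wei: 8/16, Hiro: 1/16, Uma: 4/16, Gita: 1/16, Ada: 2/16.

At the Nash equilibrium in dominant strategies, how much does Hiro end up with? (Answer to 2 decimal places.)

Player j's private return per contributed unit is 2.1 × (j's share). Contributing is weakly dominant for j when that share is at least 1/2.1 = 0.4762, and contributing 0 is dominant otherwise.
Wei alone (share 8/16) is above the threshold, contributing 37; the remaining 4 contribute 0. Total contributed: 37.
Hiro keeps 37 and receives 2.1 × 37 × 1/16 = 4.86 from the group account, for a payoff of 41.86.

41.86 tokens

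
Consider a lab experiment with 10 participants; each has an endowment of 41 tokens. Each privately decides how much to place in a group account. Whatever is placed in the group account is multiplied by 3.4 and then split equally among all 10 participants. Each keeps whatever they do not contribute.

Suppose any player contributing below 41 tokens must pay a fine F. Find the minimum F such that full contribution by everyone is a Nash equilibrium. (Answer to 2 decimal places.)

Given the others contribute fully, the best deviation is to contribute 0 (any partial contribution still incurs the fine and gives up units whose private return 0.3400 is below 1).
Deviating from 41 to 0 saves 41 tokens but forfeits the deviator's share of the drop in the group account: 3.4/10 × 41 = 13.94.
So the deviation gain is 41 − 13.94 = 27.06, and the fine must be at least 27.06 tokens to wipe it out.

27.06 tokens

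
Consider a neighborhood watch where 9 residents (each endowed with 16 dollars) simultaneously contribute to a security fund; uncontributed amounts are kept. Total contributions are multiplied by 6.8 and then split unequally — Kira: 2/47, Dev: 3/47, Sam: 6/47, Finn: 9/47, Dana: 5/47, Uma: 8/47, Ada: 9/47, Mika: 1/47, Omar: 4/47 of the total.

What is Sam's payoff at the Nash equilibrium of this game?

Player j's private return per contributed unit is 6.8 × (j's share). Contributing is weakly dominant for j when that share is at least 1/6.8 = 0.1471, and contributing 0 is dominant otherwise.
Finn, Uma and Ada clear that bar, contributing 16 each; the remaining 6 contribute 0. Total contributed: 48.
Sam keeps 16 and receives 6.8 × 48 × 6/47 = 41.67 from the security fund, for a payoff of 57.67.

57.67 dollars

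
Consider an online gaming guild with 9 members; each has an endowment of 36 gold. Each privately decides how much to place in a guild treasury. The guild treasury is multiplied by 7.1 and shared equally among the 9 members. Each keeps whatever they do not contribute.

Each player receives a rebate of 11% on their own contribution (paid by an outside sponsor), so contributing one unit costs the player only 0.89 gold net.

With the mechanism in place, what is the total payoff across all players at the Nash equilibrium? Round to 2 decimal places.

Even with the mechanism, each unit contributed returns only (7.1/9) / 0.89 = 0.8864 per unit of net cost, so contributing nothing is still dominant.
At the Nash equilibrium no one contributes; group total payoff = 9 × 36 = 324.

324.00 gold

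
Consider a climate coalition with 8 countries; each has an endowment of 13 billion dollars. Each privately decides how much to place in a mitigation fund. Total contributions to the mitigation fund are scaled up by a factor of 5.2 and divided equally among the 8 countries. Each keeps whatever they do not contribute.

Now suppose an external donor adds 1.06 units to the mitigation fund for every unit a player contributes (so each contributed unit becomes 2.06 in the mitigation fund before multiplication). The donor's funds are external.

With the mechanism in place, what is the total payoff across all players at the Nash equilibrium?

With the mechanism, a contributed unit returns 5.2 × 2.06 / 8 = 1.3390 per unit of net cost to the contributor — now above 1 — so contributing fully is weakly dominant for every player.
At the Nash equilibrium everyone contributes 13. Group total payoff = 5.2 × 2.06 × 104 = 1114.05.

1114.05 billion dollars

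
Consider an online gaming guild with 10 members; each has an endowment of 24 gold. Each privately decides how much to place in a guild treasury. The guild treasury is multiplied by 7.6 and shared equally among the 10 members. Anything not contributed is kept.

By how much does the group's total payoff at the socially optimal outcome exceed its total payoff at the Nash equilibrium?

1584.00 gold

Each contributed unit returns 7.6/10 = 0.7600 to its contributor — below 1 — so contributing 0 is dominant for every player. At the Nash equilibrium everyone keeps their 24, and the group total is 10 × 24 = 240.
Each contributed unit returns 7.600 to the group as a whole (0.7600 to each of 10 players), which exceeds 1, so the social optimum is full contribution: group total = 7.600 × 240 = 1824.00.
Efficiency loss = 1824.00 − 240 = 1584.00.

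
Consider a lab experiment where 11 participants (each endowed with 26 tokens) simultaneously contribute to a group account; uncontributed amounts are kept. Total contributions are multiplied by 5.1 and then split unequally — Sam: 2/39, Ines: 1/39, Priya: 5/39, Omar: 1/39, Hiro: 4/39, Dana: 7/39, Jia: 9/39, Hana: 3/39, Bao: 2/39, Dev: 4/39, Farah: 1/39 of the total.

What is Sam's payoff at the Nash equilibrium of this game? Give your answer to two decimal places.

32.80 tokens

A player with share s gets back 5.1·s per unit contributed, so full contribution is dominant for anyone with s > 1/5.1 = 0.1961 and zero contribution is dominant for anyone below.
The only share above 0.1961 is Jia's 9/39, contributing 26; the remaining 10 contribute 0. Total contributed: 26.
Sam keeps 26 and receives 5.1 × 26 × 2/39 = 6.80 from the group account, for a payoff of 32.80.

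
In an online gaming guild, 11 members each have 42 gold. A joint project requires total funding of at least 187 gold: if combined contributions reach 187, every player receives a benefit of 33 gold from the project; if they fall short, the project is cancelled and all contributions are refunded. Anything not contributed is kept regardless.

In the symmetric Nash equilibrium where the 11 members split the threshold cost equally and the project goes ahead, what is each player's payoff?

Equal share of the threshold: 187/11 = 17.
At this profile no one gains by cutting their contribution: any cut drops the total below 187, the project is cancelled, contributions are refunded, and the deviator ends with 42, which is less than 42 − 17 + 33 = 58. Contributing more than 17 just wastes the excess. So contributing exactly 17 is a best response.
Each player's payoff: 42 − 17 + 33 = 58.

58 gold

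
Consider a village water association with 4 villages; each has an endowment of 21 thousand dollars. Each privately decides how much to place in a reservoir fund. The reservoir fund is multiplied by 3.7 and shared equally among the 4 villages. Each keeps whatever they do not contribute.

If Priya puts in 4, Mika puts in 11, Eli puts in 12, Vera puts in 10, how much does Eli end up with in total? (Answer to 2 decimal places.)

43.23 thousand dollars

Total contributed: 4 + 11 + 12 + 10 = 37.
Each receives 3.7 × 37 / 4 = 34.23 from the reservoir fund.
Eli keeps 21 − 12 = 9, so Eli's payoff is 9 + 34.23 = 43.23.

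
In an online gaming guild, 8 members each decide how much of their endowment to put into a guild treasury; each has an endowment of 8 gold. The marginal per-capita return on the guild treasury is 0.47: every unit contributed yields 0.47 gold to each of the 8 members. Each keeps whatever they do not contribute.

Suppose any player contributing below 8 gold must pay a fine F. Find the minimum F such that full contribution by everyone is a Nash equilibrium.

Given the others contribute fully, the best deviation is to contribute 0 (any partial contribution still incurs the fine and gives up units whose private return 0.47 is below 1).
Deviating from 8 to 0 saves 8 gold but forfeits the deviator's share of the drop in the guild treasury: 0.47 × 8 = 3.76.
So the deviation gain is 8 − 3.76 = 4.24, and the fine must be at least 4.24 gold to wipe it out.

4.24 gold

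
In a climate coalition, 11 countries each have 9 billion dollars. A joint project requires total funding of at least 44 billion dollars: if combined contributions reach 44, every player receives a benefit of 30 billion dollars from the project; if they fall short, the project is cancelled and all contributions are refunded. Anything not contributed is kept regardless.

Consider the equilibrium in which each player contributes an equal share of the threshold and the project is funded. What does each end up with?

35 billion dollars

Equal share of the threshold: 44/11 = 4.
At this profile no one gains by cutting their contribution: any cut drops the total below 44, the project is cancelled, contributions are refunded, and the deviator ends with 9, which is less than 9 − 4 + 30 = 35. Contributing more than 4 just wastes the excess. So contributing exactly 4 is a best response.
Each player's payoff: 9 − 4 + 30 = 35.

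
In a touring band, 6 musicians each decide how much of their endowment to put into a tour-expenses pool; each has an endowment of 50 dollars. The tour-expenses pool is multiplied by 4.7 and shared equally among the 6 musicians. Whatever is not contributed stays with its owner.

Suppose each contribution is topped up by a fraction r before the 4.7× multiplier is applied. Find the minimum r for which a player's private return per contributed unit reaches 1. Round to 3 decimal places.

0.277

With matching at rate r, one contributed unit becomes (1 + r) in the tour-expenses pool and returns 4.7 × (1 + r) / 6 to the contributor.
Setting this equal to 1: 1 + r = 6/4.7 = 1.2766.
So the minimum matching rate is r = 1.2766 − 1 = 0.277.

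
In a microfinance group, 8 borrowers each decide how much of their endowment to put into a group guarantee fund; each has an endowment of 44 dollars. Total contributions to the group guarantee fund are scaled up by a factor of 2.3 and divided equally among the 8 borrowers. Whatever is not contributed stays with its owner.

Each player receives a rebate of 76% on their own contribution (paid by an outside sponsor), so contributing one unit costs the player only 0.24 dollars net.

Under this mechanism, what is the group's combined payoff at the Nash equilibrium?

Under the mechanism each unit contributed yields (2.3/8) / 0.24 = 1.1979 back to its contributor per unit of net cost, which exceeds 1, making full contribution the dominant choice for everyone.
So the Nash equilibrium is full contribution by all 8; the group earns 8 × (44 × 0.76 + 2.3 × 44) = 1077.12.

1077.12 dollars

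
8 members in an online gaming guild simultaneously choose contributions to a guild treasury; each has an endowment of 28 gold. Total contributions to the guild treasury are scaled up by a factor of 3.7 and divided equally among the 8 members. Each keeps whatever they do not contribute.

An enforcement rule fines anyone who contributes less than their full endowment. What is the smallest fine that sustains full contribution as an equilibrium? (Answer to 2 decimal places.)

Given the others contribute fully, the best deviation is to contribute 0 (any partial contribution still incurs the fine and gives up units whose private return 0.4625 is below 1).
Deviating from 28 to 0 saves 28 gold but forfeits the deviator's share of the drop in the guild treasury: 3.7/8 × 28 = 12.95.
So the deviation gain is 28 − 12.95 = 15.05, and the fine must be at least 15.05 gold to wipe it out.

15.05 gold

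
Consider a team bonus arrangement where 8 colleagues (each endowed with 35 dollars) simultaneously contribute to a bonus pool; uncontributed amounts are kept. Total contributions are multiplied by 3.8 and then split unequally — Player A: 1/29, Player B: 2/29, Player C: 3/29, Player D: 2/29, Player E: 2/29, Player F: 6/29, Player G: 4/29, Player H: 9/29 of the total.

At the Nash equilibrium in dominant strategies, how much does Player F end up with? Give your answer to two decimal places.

62.52 dollars

Each unit j contributes comes back to j as 3.8 × (j's share), so j prefers to contribute only if that share exceeds 1/3.8 = 0.2632; otherwise keeping the unit dominates.
The only share above 0.2632 is Player H's 9/29, contributing 35; the remaining 7 contribute 0. Total contributed: 35.
Player F keeps 35 and receives 3.8 × 35 × 6/29 = 27.52 from the bonus pool, for a payoff of 62.52.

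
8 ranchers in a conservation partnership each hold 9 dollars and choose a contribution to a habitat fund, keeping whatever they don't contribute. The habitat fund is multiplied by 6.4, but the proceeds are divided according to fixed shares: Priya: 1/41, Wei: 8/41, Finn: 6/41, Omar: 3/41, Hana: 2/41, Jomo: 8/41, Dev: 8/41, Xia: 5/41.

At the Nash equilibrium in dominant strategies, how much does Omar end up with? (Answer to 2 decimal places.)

21.64 dollars

A player with share s gets back 6.4·s per unit contributed, so full contribution is dominant for anyone with s > 1/6.4 = 0.1563 and zero contribution is dominant for anyone below.
Wei, Jomo and Dev are above the threshold, contributing 9 each; the remaining 5 contribute 0. Total contributed: 27.
Omar keeps 9 and receives 6.4 × 27 × 3/41 = 12.64 from the habitat fund, for a payoff of 21.64.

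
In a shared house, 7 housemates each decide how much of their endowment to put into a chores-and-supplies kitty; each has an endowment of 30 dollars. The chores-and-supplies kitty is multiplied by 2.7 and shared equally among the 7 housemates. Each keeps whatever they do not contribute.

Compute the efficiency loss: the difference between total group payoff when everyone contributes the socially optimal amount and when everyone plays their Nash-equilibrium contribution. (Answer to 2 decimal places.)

Each contributed unit returns 2.7/7 = 0.3857 to its contributor — below 1 — so contributing 0 is dominant for every player. At the Nash equilibrium everyone keeps their 30, and the group total is 7 × 30 = 210.
Each contributed unit returns 2.700 to the group as a whole (0.3857 to each of 7 players), which exceeds 1, so the social optimum is full contribution: group total = 2.700 × 210 = 567.00.
Efficiency loss = 567.00 − 210 = 357.00.

357.00 dollars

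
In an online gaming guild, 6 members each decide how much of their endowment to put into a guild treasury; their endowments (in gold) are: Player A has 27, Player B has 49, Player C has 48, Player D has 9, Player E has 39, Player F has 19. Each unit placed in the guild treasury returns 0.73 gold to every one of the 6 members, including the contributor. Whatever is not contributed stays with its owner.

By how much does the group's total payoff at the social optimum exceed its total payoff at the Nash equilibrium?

645.58 gold

The private return per contributed unit is 0.73 < 1 for everyone, so the Nash equilibrium is zero contribution and the group total is Σ E_j = 27 + 49 + 48 + 9 + 39 + 19 = 191.
Each contributed unit returns 4.380 to the group, so the social optimum is full contribution by everyone: group total = 4.380 × 191 = 836.58.
Efficiency loss = (4.380 − 1) × 191 = 645.58.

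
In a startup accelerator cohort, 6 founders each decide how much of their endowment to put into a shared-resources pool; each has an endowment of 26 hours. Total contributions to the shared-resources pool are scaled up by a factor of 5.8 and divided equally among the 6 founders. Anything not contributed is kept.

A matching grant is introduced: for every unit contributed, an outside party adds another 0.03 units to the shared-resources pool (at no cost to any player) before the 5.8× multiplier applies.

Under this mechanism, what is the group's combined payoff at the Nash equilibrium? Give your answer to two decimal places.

156.00 hours

Even with the mechanism, each unit contributed returns only 5.8 × 1.03 / 6 = 0.9957 per unit of net cost, so contributing nothing is still dominant.
At the Nash equilibrium no one contributes; group total payoff = 6 × 26 = 156.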